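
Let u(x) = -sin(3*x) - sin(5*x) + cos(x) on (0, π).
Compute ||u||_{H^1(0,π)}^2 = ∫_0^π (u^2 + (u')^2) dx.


||u||_{H^1(0,π)}^2 = 19*π

u'(x) = -sin(x) - 3*cos(3*x) - 5*cos(5*x).
Expand u² and (u')² and integrate term by term on (0, π), using: for integers n ≥ 1, ∫_0^π sin²(nx) dx = ∫_0^π cos²(nx) dx = π/2; for n ≠ n', ∫_0^π sin(nx)sin(n'x) dx = ∫_0^π cos(nx)cos(n'x) dx = 0; and by product-to-sum, ∫_0^π sin(nx)cos(n'x) dx = ½∫_0^π [sin((n+n')x) + sin((n−n')x)] dx, which is 0 when n+n' is even and 2n/(n²−n'²) when n+n' is odd (it need not vanish on (0, π)).
  u² squared terms: (-1)²·∫sin(3x)² dx = 1·π/2 = π/2;  (-1)²·∫sin(5x)² dx = 1·π/2 = π/2;  (1)²·∫cos(x)² dx = 1·π/2 = π/2.
  u² cross terms: 2·(-1)·(-1)·∫sin(3x)·sin(5x) dx = 2·(0) = 0;  2·(-1)·(1)·∫sin(3x)·cos(x) dx = -2·(0) = 0;  2·(-1)·(1)·∫sin(5x)·cos(x) dx = -2·(0) = 0.
  So ∫_0^π u² dx = π/2 + π/2 + π/2 + 0 + 0 + 0 = 3*π/2.
  (u')² squared terms: (-1)²·∫sin(x)² dx = 1·π/2 = π/2;  (-5)²·∫cos(5x)² dx = 25·π/2 = 25*π/2;  (-3)²·∫cos(3x)² dx = 9·π/2 = 9*π/2.
  (u')² cross terms: 2·(-1)·(-5)·∫sin(x)·cos(5x) dx = 10·(0) = 0;  2·(-1)·(-3)·∫sin(x)·cos(3x) dx = 6·(0) = 0;  2·(-5)·(-3)·∫cos(5x)·cos(3x) dx = 30·(0) = 0.
  So ∫_0^π (u')² dx = π/2 + 25*π/2 + 9*π/2 + 0 + 0 + 0 = 35*π/2.
||u||_{H^1}^2 = (3*π/2) + (35*π/2) = 19*π.


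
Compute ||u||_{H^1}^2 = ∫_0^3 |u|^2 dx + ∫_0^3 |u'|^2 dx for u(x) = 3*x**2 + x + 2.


||u||_{H^1}^2 = 10869/10

The H^1 norm (squared) on an interval (0, L) is
  ||u||_{H^1}^2 = ∫_0^L u(x)^2 dx + ∫_0^L u'(x)^2 dx.
Compute u'(x) = 6*x + 1.
Then u(x)^2 = 9*x**4 + 6*x**3 + 13*x**2 + 4*x + 4 and u'(x)^2 = 36*x**2 + 12*x + 1.
Integrate each monomial from 0 to 3 using ∫_0^3 c·x^n dx = c·3^(n+1)/(n+1):
  ∫_0^3 u(x)^2 dx = ∫_0^3 (9*x^4 + 6*x^3 + 13*x^2 + 4*x + 4) dx. Term by term:
    ∫_0^3 9*x^4 dx = 2187/5;  ∫_0^3 6*x^3 dx = 243/2;  ∫_0^3 13*x^2 dx = 117;
    ∫_0^3 4*x dx = 18;  ∫_0^3 4 dx = 12.
  Sum: 2187/5 + 243/2 + 117 + 18 + 12 = 7059/10.
  ∫_0^3 u'(x)^2 dx = ∫_0^3 (36*x^2 + 12*x + 1) dx. Term by term:
    ∫_0^3 36*x^2 dx = 324;  ∫_0^3 12*x dx = 54;  ∫_0^3 1 dx = 3.
  Sum: 324 + 54 + 3 = 381.
Adding: ||u||_{H^1}^2 = 7059/10 + 381 = 10869/10.


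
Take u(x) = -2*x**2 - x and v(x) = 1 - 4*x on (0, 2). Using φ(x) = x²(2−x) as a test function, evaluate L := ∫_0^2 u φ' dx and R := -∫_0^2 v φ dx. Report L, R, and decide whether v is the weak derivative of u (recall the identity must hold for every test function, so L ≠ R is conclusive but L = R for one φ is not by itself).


LHS = 116/15, RHS = 76/15. No, v is not the weak derivative of u.

u(x) = -2*x**2 - x, classical derivative u'(x) = -4*x - 1.
φ(x) = x²(2−x), so φ'(x) = x*(4 - 3*x).
Note φ(0) = φ(2) = 0, so the boundary term u·φ vanishes.
LHS = ∫_0^2 u(x) φ'(x) dx = ∫_0^2 (6*x^4 - 5*x^3 - 4*x^2) dx. Term by term:
  ∫_0^2 6*x^4 dx = 192/5;  ∫_0^2 -5*x^3 dx = -20;  ∫_0^2 -4*x^2 dx = -32/3.
Sum: 192/5 − 20 − 32/3 = 116/15.
So LHS = 116/15.
∫_0^2 v(x) φ(x) dx = ∫_0^2 (4*x^4 - 9*x^3 + 2*x^2) dx. Term by term:
  ∫_0^2 4*x^4 dx = 128/5;  ∫_0^2 -9*x^3 dx = -36;  ∫_0^2 2*x^2 dx = 16/3.
Sum: 128/5 − 36 + 16/3 = -76/15.
So RHS = -∫_0^2 v(x) φ(x) dx = 76/15.
LHS − RHS = 8/3 ≠ 0, so the identity fails.
(For a valid weak derivative the identity must hold for EVERY test function, in particular this one. The failure shows v is NOT the weak derivative of u.)
Correct weak derivative would be u'(x) = -4*x - 1.


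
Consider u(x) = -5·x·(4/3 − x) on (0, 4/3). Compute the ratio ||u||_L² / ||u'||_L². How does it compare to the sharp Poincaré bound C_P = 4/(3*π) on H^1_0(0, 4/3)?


||u||_L² / ||u'||_L² = 2*sqrt(10)/15 < C_P = 4/(3*π).

u(x) = -5·x·(4/3 − x), so u'(x) = 10*x - 20/3.
u(x) = -5·x·(4/3 − x) vanishes at x = 0 and x = 4/3, so u ∈ H^1_0(0, 4/3). Differentiate via the product rule and integrate the resulting polynomials term by term.
  ∫_0^4/3 u² dx = ∫_0^4/3 (25*x^4 - 200*x^3/3 + 400*x^2/9) dx. Term by term:
    ∫_0^4/3 25*x^4 dx = 5120/243;  ∫_0^4/3 -200*x^3/3 dx = -12800/243;  ∫_0^4/3 400*x^2/9 dx = 25600/729.
  Sum: 5120/243 − 12800/243 + 25600/729 = 2560/729.
  ∫_0^4/3 (u')² dx = ∫_0^4/3 (100*x^2 - 400*x/3 + 400/9) dx. Term by term:
    ∫_0^4/3 100*x^2 dx = 6400/81;  ∫_0^4/3 -400*x/3 dx = -3200/27;  ∫_0^4/3 400/9 dx = 1600/27.
  Sum: 6400/81 − 3200/27 + 1600/27 = 1600/81.
∫_0^4/3 u² dx = 2560/729, so ||u||_L² = 16*sqrt(10)/27.
∫_0^4/3 (u')² dx = 1600/81, so ||u'||_L² = 40/9.
Ratio ||u||_L² / ||u'||_L² = 2*sqrt(10)/15.
Sharp Poincaré constant on H^1_0(0, 4/3) is C_P = L/π = 4/(3*π), achieved by sin(3*π/4·x).
A polynomial bump cannot attain the sharp Poincaré constant (only the first sine eigenfunction does), so the ratio is strictly less than C_P, consistent with ||u||_L² ≤ C_P ||u'||_L².


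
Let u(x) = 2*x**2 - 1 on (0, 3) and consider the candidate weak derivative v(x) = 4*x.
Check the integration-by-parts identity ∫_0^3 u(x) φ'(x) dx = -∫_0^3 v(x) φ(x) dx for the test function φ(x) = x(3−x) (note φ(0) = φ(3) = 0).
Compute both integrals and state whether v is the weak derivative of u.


LHS = -27, RHS = -27. Yes, v = u' weakly.

u(x) = 2*x**2 - 1, classical derivative u'(x) = 4*x.
φ(x) = x(3−x), so φ'(x) = 3 - 2*x.
Note φ(0) = φ(3) = 0, so the boundary term u·φ vanishes.
LHS = ∫_0^3 u(x) φ'(x) dx = ∫_0^3 (-4*x^3 + 6*x^2 + 2*x - 3) dx. Term by term:
  ∫_0^3 -4*x^3 dx = -81;  ∫_0^3 6*x^2 dx = 54;  ∫_0^3 2*x dx = 9;
  ∫_0^3 -3 dx = -9.
Sum: -81 + 54 + 9 − 9 = -27.
So LHS = -27.
∫_0^3 v(x) φ(x) dx = ∫_0^3 (-4*x^3 + 12*x^2) dx. Term by term:
  ∫_0^3 -4*x^3 dx = -81;  ∫_0^3 12*x^2 dx = 108.
Sum: -81 + 108 = 27.
So RHS = -∫_0^3 v(x) φ(x) dx = -27.
LHS = RHS, so the identity holds for this test φ.
Moreover u is smooth here and v(x) = u'(x) = 4*x pointwise, so the identity holds for every test function. Hence v is the weak derivative of u.


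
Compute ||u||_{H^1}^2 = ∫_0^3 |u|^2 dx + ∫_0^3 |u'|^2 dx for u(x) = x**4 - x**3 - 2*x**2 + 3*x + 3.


||u||_{H^1}^2 = 360279/140

The H^1 norm (squared) on an interval (0, L) is
  ||u||_{H^1}^2 = ∫_0^L u(x)^2 dx + ∫_0^L u'(x)^2 dx.
Compute u'(x) = 4*x**3 - 3*x**2 - 4*x + 3.
Then u(x)^2 = x**8 - 2*x**7 - 3*x**6 + 10*x**5 + 4*x**4 - 18*x**3 - 3*x**2 + 18*x + 9 and u'(x)^2 = 16*x**6 - 24*x**5 - 23*x**4 + 48*x**3 - 2*x**2 - 24*x + 9.
Integrate each monomial from 0 to 3 using ∫_0^3 c·x^n dx = c·3^(n+1)/(n+1):
  ∫_0^3 u(x)^2 dx = ∫_0^3 (x^8 - 2*x^7 - 3*x^6 + 10*x^5 + 4*x^4 - 18*x^3 - 3*x^2 + 18*x + 9) dx. Term by term:
    ∫_0^3 x^8 dx = 2187;  ∫_0^3 -2*x^7 dx = -6561/4;  ∫_0^3 -3*x^6 dx = -6561/7;
    ∫_0^3 10*x^5 dx = 1215;  ∫_0^3 4*x^4 dx = 972/5;  ∫_0^3 -18*x^3 dx = -729/2;
    ∫_0^3 -3*x^2 dx = -27;  ∫_0^3 18*x dx = 81;  ∫_0^3 9 dx = 27.
  Sum: 2187 − 6561/4 − 6561/7 + 1215 + 972/5 − 729/2 − 27 + 81 + 27 = 102951/140.
  ∫_0^3 u'(x)^2 dx = ∫_0^3 (16*x^6 - 24*x^5 - 23*x^4 + 48*x^3 - 2*x^2 - 24*x + 9) dx. Term by term:
    ∫_0^3 16*x^6 dx = 34992/7;  ∫_0^3 -24*x^5 dx = -2916;  ∫_0^3 -23*x^4 dx = -5589/5;
    ∫_0^3 48*x^3 dx = 972;  ∫_0^3 -2*x^2 dx = -18;  ∫_0^3 -24*x dx = -108;
    ∫_0^3 9 dx = 27.
  Sum: 34992/7 − 2916 − 5589/5 + 972 − 18 − 108 + 27 = 64332/35.
Adding: ||u||_{H^1}^2 = 102951/140 + 64332/35 = 360279/140.


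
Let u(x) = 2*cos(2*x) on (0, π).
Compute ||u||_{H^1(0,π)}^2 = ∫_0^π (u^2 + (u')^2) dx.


||u||_{H^1(0,π)}^2 = 10*π

u'(x) = -4*sin(2*x).
Expand u² and (u')² and integrate term by term on (0, π), using: for integers n ≥ 1, ∫_0^π sin²(nx) dx = ∫_0^π cos²(nx) dx = π/2; for n ≠ n', ∫_0^π sin(nx)sin(n'x) dx = ∫_0^π cos(nx)cos(n'x) dx = 0; and by product-to-sum, ∫_0^π sin(nx)cos(n'x) dx = ½∫_0^π [sin((n+n')x) + sin((n−n')x)] dx, which is 0 when n+n' is even and 2n/(n²−n'²) when n+n' is odd (it need not vanish on (0, π)).
  u² squared terms: (2)²·∫cos(2x)² dx = 4·π/2 = 2*π.
  So ∫_0^π u² dx = 2*π.
  (u')² squared terms: (-4)²·∫sin(2x)² dx = 16·π/2 = 8*π.
  So ∫_0^π (u')² dx = 8*π.
||u||_{H^1}^2 = (2*π) + (8*π) = 10*π.


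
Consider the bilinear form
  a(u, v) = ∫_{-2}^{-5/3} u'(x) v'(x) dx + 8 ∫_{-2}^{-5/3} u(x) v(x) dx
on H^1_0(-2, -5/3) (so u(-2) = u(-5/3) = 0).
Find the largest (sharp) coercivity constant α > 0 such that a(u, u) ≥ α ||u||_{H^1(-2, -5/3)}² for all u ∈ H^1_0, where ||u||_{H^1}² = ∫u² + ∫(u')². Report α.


α = 1

Coercivity of a(·,·) on H^1_0(-2, -5/3) means a(u, u) ≥ α ||u||_{H^1}² for every u ∈ H^1_0.
The interval has length L = 1/3, and Poincaré/coercivity depend only on L. Here a(u, u) = ∫(u')² + (8)·∫u².
Here c = 8 ≥ 1, so a(u,u) = ∫(u')² + c∫u² ≥ ∫(u')² + ∫u² = ||u||_{H^1}², i.e. α = 1 works. No larger α is possible: a(u,u) ≥ α||u||_{H^1}² means (1−α)∫(u')² ≥ (α−c)∫u², and for the modes u_n = sin(nπ(x−x₀)/L) (x₀ the left endpoint) one has ∫u_n²/∫(u_n')² = (L/(nπ))² → 0, so a(u_n,u_n)/||u_n||_{H^1}² → 1. Hence the optimal constant is α = 1.
Therefore α = 1.


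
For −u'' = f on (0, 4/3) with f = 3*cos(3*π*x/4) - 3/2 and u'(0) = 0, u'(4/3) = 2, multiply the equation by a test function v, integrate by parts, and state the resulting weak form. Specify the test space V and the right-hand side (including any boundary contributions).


V = H^1(0, 4/3) (v unrestricted at boundary; u is determined up to an additive constant); weak form: ∫_0^4/3 u'v' dx = ∫_0^4/3 (3*cos(3*π*x/4) - 3/2) v dx + 2·v(4/3) for all v ∈ V.

Multiply both sides by a test function v and integrate from 0 to 4/3:
  ∫_0^4/3 −u''(x) v(x) dx = ∫_0^4/3 f(x) v(x) dx.
Integrate the LHS by parts once:
  ∫_0^4/3 −u'' v dx = −[u'(x) v(x)]_0^4/3 + ∫_0^4/3 u'(x) v'(x) dx.
Thus ∫_0^4/3 u'(x) v'(x) dx = ∫_0^4/3 f(x) v(x) dx + [u'(x) v(x)]_0^4/3.
Choose V so that boundary terms are either known or forced to vanish.
u has inhomogeneous Neumann u'(0) = 0, u'(4/3) = 2. [u' v]_0^4/3 = (2)·v(4/3) − (0)·v(0) = 2·v(4/3). Take V = H^1(0, 4/3); boundary term becomes part of RHS.
Weak formulation: find u (satisfying any essential BC) such that ∫_0^4/3 u'(x) v'(x) dx = ∫_0^4/3 f v dx + 2·v(4/3) for all v ∈ V (Neumann data are natural BCs: they enter the RHS as boundary terms).
Substituting f(x) = 3*cos(3*π*x/4) - 3/2, the right-hand side is ∫_0^4/3 (3*cos(3*π*x/4) - 3/2) v dx + 2·v(4/3).
Compatibility check (pure Neumann): taking v ≡ 1 ∈ V gives 0 = ∫_0^4/3 f dx + (2) − (0), i.e. ∫_0^4/3 f dx must equal u'(0) − u'(4/3) = -2. Indeed ∫_0^4/3 (3*cos(3*π*x/4) - 3/2) dx = -2, so the data are compatible. The solution is then unique only up to an additive constant (fix it e.g. by requiring ∫_0^4/3 u dx = 0).


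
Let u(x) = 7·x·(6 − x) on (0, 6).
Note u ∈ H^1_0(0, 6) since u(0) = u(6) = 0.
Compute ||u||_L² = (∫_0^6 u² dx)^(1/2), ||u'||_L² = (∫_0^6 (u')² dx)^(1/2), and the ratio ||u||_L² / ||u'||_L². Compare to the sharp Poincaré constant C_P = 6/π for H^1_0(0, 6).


||u||_L² / ||u'||_L² = 3*sqrt(10)/5 < C_P = 6/π.

u(x) = 7·x·(6 − x), so u'(x) = 42 - 14*x.
u(x) = 7·x·(6 − x) vanishes at x = 0 and x = 6, so u ∈ H^1_0(0, 6). Differentiate via the product rule and integrate the resulting polynomials term by term.
  ∫_0^6 u² dx = ∫_0^6 (49*x^4 - 588*x^3 + 1764*x^2) dx. Term by term:
    ∫_0^6 49*x^4 dx = 381024/5;  ∫_0^6 -588*x^3 dx = -190512;  ∫_0^6 1764*x^2 dx = 127008.
  Sum: 381024/5 − 190512 + 127008 = 63504/5.
  ∫_0^6 (u')² dx = ∫_0^6 (196*x^2 - 1176*x + 1764) dx. Term by term:
    ∫_0^6 196*x^2 dx = 14112;  ∫_0^6 -1176*x dx = -21168;  ∫_0^6 1764 dx = 10584.
  Sum: 14112 − 21168 + 10584 = 3528.
∫_0^6 u² dx = 63504/5, so ||u||_L² = 252*sqrt(5)/5.
∫_0^6 (u')² dx = 3528, so ||u'||_L² = 42*sqrt(2).
Ratio ||u||_L² / ||u'||_L² = 3*sqrt(10)/5.
Sharp Poincaré constant on H^1_0(0, 6) is C_P = L/π = 6/π, achieved by sin(π/6·x).
A polynomial bump cannot attain the sharp Poincaré constant (only the first sine eigenfunction does), so the ratio is strictly less than C_P, consistent with ||u||_L² ≤ C_P ||u'||_L².


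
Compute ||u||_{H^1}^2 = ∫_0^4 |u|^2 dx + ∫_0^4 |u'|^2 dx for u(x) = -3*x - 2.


||u||_{H^1}^2 = 340

The H^1 norm (squared) on an interval (0, L) is
  ||u||_{H^1}^2 = ∫_0^L u(x)^2 dx + ∫_0^L u'(x)^2 dx.
Compute u'(x) = -3.
Then u(x)^2 = 9*x**2 + 12*x + 4 and u'(x)^2 = 9.
Integrate each monomial from 0 to 4 using ∫_0^4 c·x^n dx = c·4^(n+1)/(n+1):
  ∫_0^4 u(x)^2 dx = ∫_0^4 (9*x^2 + 12*x + 4) dx. Term by term:
    ∫_0^4 9*x^2 dx = 192;  ∫_0^4 12*x dx = 96;  ∫_0^4 4 dx = 16.
  Sum: 192 + 96 + 16 = 304.
  ∫_0^4 u'(x)^2 dx = ∫_0^4 (9) dx. Term by term:
    ∫_0^4 9 dx = 36.
Adding: ||u||_{H^1}^2 = 304 + 36 = 340.


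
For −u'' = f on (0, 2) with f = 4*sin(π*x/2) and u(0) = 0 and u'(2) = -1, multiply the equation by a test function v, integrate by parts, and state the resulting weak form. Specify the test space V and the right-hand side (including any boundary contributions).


V = {v ∈ H^1(0, 2) : v(0) = 0} (test functions vanish at x = 0 where u is specified); weak form: ∫_0^2 u'v' dx = ∫_0^2 (4*sin(π*x/2)) v dx − v(2) for all v ∈ V.

Multiply both sides by a test function v and integrate from 0 to 2:
  ∫_0^2 −u''(x) v(x) dx = ∫_0^2 f(x) v(x) dx.
Integrate the LHS by parts once:
  ∫_0^2 −u'' v dx = −[u'(x) v(x)]_0^2 + ∫_0^2 u'(x) v'(x) dx.
Thus ∫_0^2 u'(x) v'(x) dx = ∫_0^2 f(x) v(x) dx + [u'(x) v(x)]_0^2.
Choose V so that boundary terms are either known or forced to vanish.
Mixed BC: u(0) = 0 (Dirichlet) and u'(2) = -1 (Neumann). Define V = {v ∈ H^1(0, 2) : v(0) = 0}. Then [u' v]_0^2 = u'(2)·v(2) − u'(0)·0 = − v(2).
Weak formulation: find u (satisfying any essential BC) such that ∫_0^2 u'(x) v'(x) dx = ∫_0^2 f v dx − v(2) for all v ∈ V (Dirichlet at 0 absorbed into V; Neumann datum at x = 2 contributes the boundary term).
Substituting f(x) = 4*sin(π*x/2), the right-hand side is ∫_0^2 (4*sin(π*x/2)) v dx − v(2).


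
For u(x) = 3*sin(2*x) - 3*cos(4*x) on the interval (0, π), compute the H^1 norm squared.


||u||_{H^1(0,π)}^2 = 99*π

u'(x) = 12*sin(4*x) + 6*cos(2*x).
Expand u² and (u')² and integrate term by term on (0, π), using: for integers n ≥ 1, ∫_0^π sin²(nx) dx = ∫_0^π cos²(nx) dx = π/2; for n ≠ n', ∫_0^π sin(nx)sin(n'x) dx = ∫_0^π cos(nx)cos(n'x) dx = 0; and by product-to-sum, ∫_0^π sin(nx)cos(n'x) dx = ½∫_0^π [sin((n+n')x) + sin((n−n')x)] dx, which is 0 when n+n' is even and 2n/(n²−n'²) when n+n' is odd (it need not vanish on (0, π)).
  u² squared terms: (-3)²·∫cos(4x)² dx = 9·π/2 = 9*π/2;  (3)²·∫sin(2x)² dx = 9·π/2 = 9*π/2.
  u² cross terms: 2·(-3)·(3)·∫cos(4x)·sin(2x) dx = -18·(0) = 0.
  So ∫_0^π u² dx = 9*π/2 + 9*π/2 + 0 = 9*π.
  (u')² squared terms: (6)²·∫cos(2x)² dx = 36·π/2 = 18*π;  (12)²·∫sin(4x)² dx = 144·π/2 = 72*π.
  (u')² cross terms: 2·(6)·(12)·∫cos(2x)·sin(4x) dx = 144·(0) = 0.
  So ∫_0^π (u')² dx = 18*π + 72*π + 0 = 90*π.
||u||_{H^1}^2 = (9*π) + (90*π) = 99*π.


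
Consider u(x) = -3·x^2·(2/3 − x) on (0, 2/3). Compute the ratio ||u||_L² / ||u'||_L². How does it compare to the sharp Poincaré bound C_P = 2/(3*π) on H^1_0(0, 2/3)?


||u||_L² / ||u'||_L² = sqrt(14)/21 < C_P = 2/(3*π).

u(x) = -3·x^2·(2/3 − x), so u'(x) = x*(9*x - 4).
u(x) = -3·x^2·(2/3 − x) vanishes at x = 0 and x = 2/3, so u ∈ H^1_0(0, 2/3). Differentiate via the product rule and integrate the resulting polynomials term by term.
  ∫_0^2/3 u² dx = ∫_0^2/3 (9*x^6 - 12*x^5 + 4*x^4) dx. Term by term:
    ∫_0^2/3 9*x^6 dx = 128/1701;  ∫_0^2/3 -12*x^5 dx = -128/729;  ∫_0^2/3 4*x^4 dx = 128/1215.
  Sum: 128/1701 − 128/729 + 128/1215 = 128/25515.
  ∫_0^2/3 (u')² dx = ∫_0^2/3 (81*x^4 - 72*x^3 + 16*x^2) dx. Term by term:
    ∫_0^2/3 81*x^4 dx = 32/15;  ∫_0^2/3 -72*x^3 dx = -32/9;  ∫_0^2/3 16*x^2 dx = 128/81.
  Sum: 32/15 − 32/9 + 128/81 = 64/405.
∫_0^2/3 u² dx = 128/25515, so ||u||_L² = 8*sqrt(70)/945.
∫_0^2/3 (u')² dx = 64/405, so ||u'||_L² = 8*sqrt(5)/45.
Ratio ||u||_L² / ||u'||_L² = sqrt(14)/21.
Sharp Poincaré constant on H^1_0(0, 2/3) is C_P = L/π = 2/(3*π), achieved by sin(3*π/2·x).
A polynomial bump cannot attain the sharp Poincaré constant (only the first sine eigenfunction does), so the ratio is strictly less than C_P, consistent with ||u||_L² ≤ C_P ||u'||_L².


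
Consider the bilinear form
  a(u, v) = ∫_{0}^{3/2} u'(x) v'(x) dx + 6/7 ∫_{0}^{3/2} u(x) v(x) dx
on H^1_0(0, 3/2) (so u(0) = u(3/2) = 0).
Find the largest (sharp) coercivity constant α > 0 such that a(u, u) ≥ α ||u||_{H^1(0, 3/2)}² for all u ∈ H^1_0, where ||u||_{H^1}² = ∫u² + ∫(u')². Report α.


α = 2*(27 + 14*π^2)/(7*(9 + 4*π^2))

Coercivity of a(·,·) on H^1_0(0, 3/2) means a(u, u) ≥ α ||u||_{H^1}² for every u ∈ H^1_0.
The interval has length L = 3/2, and Poincaré/coercivity depend only on L. Here a(u, u) = ∫(u')² + (6/7)·∫u².
Here 0 < c = 6/7 < 1. The condition a(u,u) ≥ α||u||_{H^1}² reads (1−α)∫(u')² ≥ (α−c)∫u². Any admissible α is ≤ 1 (rapidly oscillating u have ∫u²/∫(u')² → 0), and α = 1 would force 0 ≥ (1−c)∫u², impossible since c < 1; so 1−α > 0. By the sharp Poincaré inequality on H^1_0 of an interval of length L, ∫(u')² ≥ (π/L)²∫u² with equality for the first sine mode sin(π(x−x₀)/L) (x₀ the left endpoint), so the inequality holds for all u iff (1−α)(π/L)² ≥ α − c, i.e. α ≤ ((π/L)² + c)/((π/L)² + 1) = (1 + c(L/π)²)/(1 + (L/π)²). With (π/L)² = 4*π^2/9 and c = 6/7, the largest admissible constant is α = ((π/L)² + c)/((π/L)² + 1).
Simplifying, α = 2*(27 + 14*π^2)/(7*(9 + 4*π^2)).


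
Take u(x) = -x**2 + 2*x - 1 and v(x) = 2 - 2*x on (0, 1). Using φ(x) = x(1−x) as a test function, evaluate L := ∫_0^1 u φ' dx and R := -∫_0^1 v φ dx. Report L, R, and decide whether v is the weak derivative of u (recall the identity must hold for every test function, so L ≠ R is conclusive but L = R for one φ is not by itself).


LHS = -1/6, RHS = -1/6. Yes, v = u' weakly.

u(x) = -x**2 + 2*x - 1, classical derivative u'(x) = 2 - 2*x.
φ(x) = x(1−x), so φ'(x) = 1 - 2*x.
Note φ(0) = φ(1) = 0, so the boundary term u·φ vanishes.
LHS = ∫_0^1 u(x) φ'(x) dx = ∫_0^1 (2*x^3 - 5*x^2 + 4*x - 1) dx. Term by term:
  ∫_0^1 2*x^3 dx = 1/2;  ∫_0^1 -5*x^2 dx = -5/3;  ∫_0^1 4*x dx = 2;
  ∫_0^1 -1 dx = -1.
Sum: 1/2 − 5/3 + 2 − 1 = -1/6.
So LHS = -1/6.
∫_0^1 v(x) φ(x) dx = ∫_0^1 (2*x^3 - 4*x^2 + 2*x) dx. Term by term:
  ∫_0^1 2*x^3 dx = 1/2;  ∫_0^1 -4*x^2 dx = -4/3;  ∫_0^1 2*x dx = 1.
Sum: 1/2 − 4/3 + 1 = 1/6.
So RHS = -∫_0^1 v(x) φ(x) dx = -1/6.
LHS = RHS, so the identity holds for this test φ.
Moreover u is smooth here and v(x) = u'(x) = 2 - 2*x pointwise, so the identity holds for every test function. Hence v is the weak derivative of u.


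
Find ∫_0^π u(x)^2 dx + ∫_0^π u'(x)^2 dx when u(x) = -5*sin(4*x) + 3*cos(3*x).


||u||_{H^1(0,π)}^2 = -2400/7 + 515*π/2

u'(x) = -9*sin(3*x) - 20*cos(4*x).
Expand u² and (u')² and integrate term by term on (0, π), using: for integers n ≥ 1, ∫_0^π sin²(nx) dx = ∫_0^π cos²(nx) dx = π/2; for n ≠ n', ∫_0^π sin(nx)sin(n'x) dx = ∫_0^π cos(nx)cos(n'x) dx = 0; and by product-to-sum, ∫_0^π sin(nx)cos(n'x) dx = ½∫_0^π [sin((n+n')x) + sin((n−n')x)] dx, which is 0 when n+n' is even and 2n/(n²−n'²) when n+n' is odd (it need not vanish on (0, π)).
  u² squared terms: (-5)²·∫sin(4x)² dx = 25·π/2 = 25*π/2;  (3)²·∫cos(3x)² dx = 9·π/2 = 9*π/2.
  u² cross terms: 2·(-5)·(3)·∫sin(4x)·cos(3x) dx = -30·(8/7) = -240/7.
  So ∫_0^π u² dx = 25*π/2 + 9*π/2 − 240/7 = -240/7 + 17*π.
  (u')² squared terms: (-20)²·∫cos(4x)² dx = 400·π/2 = 200*π;  (-9)²·∫sin(3x)² dx = 81·π/2 = 81*π/2.
  (u')² cross terms: 2·(-20)·(-9)·∫cos(4x)·sin(3x) dx = 360·(-6/7) = -2160/7.
  So ∫_0^π (u')² dx = 200*π + 81*π/2 − 2160/7 = -2160/7 + 481*π/2.
||u||_{H^1}^2 = (-240/7 + 17*π) + (-2160/7 + 481*π/2) = -2400/7 + 515*π/2.


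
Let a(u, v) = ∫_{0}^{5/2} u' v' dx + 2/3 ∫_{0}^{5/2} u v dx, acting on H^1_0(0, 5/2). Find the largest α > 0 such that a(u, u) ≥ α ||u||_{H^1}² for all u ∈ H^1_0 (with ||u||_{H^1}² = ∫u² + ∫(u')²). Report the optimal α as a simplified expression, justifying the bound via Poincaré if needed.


α = 2*(25 + 6*π^2)/(3*(25 + 4*π^2))

Coercivity of a(·,·) on H^1_0(0, 5/2) means a(u, u) ≥ α ||u||_{H^1}² for every u ∈ H^1_0.
The interval has length L = 5/2, and Poincaré/coercivity depend only on L. Here a(u, u) = ∫(u')² + (2/3)·∫u².
Here 0 < c = 2/3 < 1. The condition a(u,u) ≥ α||u||_{H^1}² reads (1−α)∫(u')² ≥ (α−c)∫u². Any admissible α is ≤ 1 (rapidly oscillating u have ∫u²/∫(u')² → 0), and α = 1 would force 0 ≥ (1−c)∫u², impossible since c < 1; so 1−α > 0. By the sharp Poincaré inequality on H^1_0 of an interval of length L, ∫(u')² ≥ (π/L)²∫u² with equality for the first sine mode sin(π(x−x₀)/L) (x₀ the left endpoint), so the inequality holds for all u iff (1−α)(π/L)² ≥ α − c, i.e. α ≤ ((π/L)² + c)/((π/L)² + 1) = (1 + c(L/π)²)/(1 + (L/π)²). With (π/L)² = 4*π^2/25 and c = 2/3, the largest admissible constant is α = ((π/L)² + c)/((π/L)² + 1).
Simplifying, α = 2*(25 + 6*π^2)/(3*(25 + 4*π^2)).


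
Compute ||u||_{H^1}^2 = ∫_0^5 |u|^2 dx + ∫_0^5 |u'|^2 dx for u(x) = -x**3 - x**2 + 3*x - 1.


||u||_{H^1}^2 = 416200/21

The H^1 norm (squared) on an interval (0, L) is
  ||u||_{H^1}^2 = ∫_0^L u(x)^2 dx + ∫_0^L u'(x)^2 dx.
Compute u'(x) = -3*x**2 - 2*x + 3.
Then u(x)^2 = x**6 + 2*x**5 - 5*x**4 - 4*x**3 + 11*x**2 - 6*x + 1 and u'(x)^2 = 9*x**4 + 12*x**3 - 14*x**2 - 12*x + 9.
Integrate each monomial from 0 to 5 using ∫_0^5 c·x^n dx = c·5^(n+1)/(n+1):
  ∫_0^5 u(x)^2 dx = ∫_0^5 (x^6 + 2*x^5 - 5*x^4 - 4*x^3 + 11*x^2 - 6*x + 1) dx. Term by term:
    ∫_0^5 x^6 dx = 78125/7;  ∫_0^5 2*x^5 dx = 15625/3;  ∫_0^5 -5*x^4 dx = -3125;
    ∫_0^5 -4*x^3 dx = -625;  ∫_0^5 11*x^2 dx = 1375/3;  ∫_0^5 -6*x dx = -75;
    ∫_0^5 1 dx = 5.
  Sum: 78125/7 + 15625/3 − 3125 − 625 + 1375/3 − 75 + 5 = 273155/21.
  ∫_0^5 u'(x)^2 dx = ∫_0^5 (9*x^4 + 12*x^3 - 14*x^2 - 12*x + 9) dx. Term by term:
    ∫_0^5 9*x^4 dx = 5625;  ∫_0^5 12*x^3 dx = 1875;  ∫_0^5 -14*x^2 dx = -1750/3;
    ∫_0^5 -12*x dx = -150;  ∫_0^5 9 dx = 45.
  Sum: 5625 + 1875 − 1750/3 − 150 + 45 = 20435/3.
Adding: ||u||_{H^1}^2 = 273155/21 + 20435/3 = 416200/21.


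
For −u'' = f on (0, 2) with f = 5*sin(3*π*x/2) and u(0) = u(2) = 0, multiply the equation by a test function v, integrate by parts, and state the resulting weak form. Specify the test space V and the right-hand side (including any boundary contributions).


V = H^1_0(0, 2) (so v(0) = v(2) = 0); weak form: ∫_0^2 u'v' dx = ∫_0^2 (5*sin(3*π*x/2)) v dx for all v ∈ V.

Multiply both sides by a test function v and integrate from 0 to 2:
  ∫_0^2 −u''(x) v(x) dx = ∫_0^2 f(x) v(x) dx.
Integrate the LHS by parts once:
  ∫_0^2 −u'' v dx = −[u'(x) v(x)]_0^2 + ∫_0^2 u'(x) v'(x) dx.
Thus ∫_0^2 u'(x) v'(x) dx = ∫_0^2 f(x) v(x) dx + [u'(x) v(x)]_0^2.
Choose V so that boundary terms are either known or forced to vanish.
u is Dirichlet: u(0) = u(2) = 0. Let V = H^1_0(0, 2); then v(0) = v(2) = 0, and [u' v]_0^2 = 0.
Weak formulation: find u (satisfying any essential BC) such that ∫_0^2 u'(x) v'(x) dx = ∫_0^2 f v dx for all v ∈ V.
Substituting f(x) = 5*sin(3*π*x/2), the right-hand side is ∫_0^2 (5*sin(3*π*x/2)) v dx.


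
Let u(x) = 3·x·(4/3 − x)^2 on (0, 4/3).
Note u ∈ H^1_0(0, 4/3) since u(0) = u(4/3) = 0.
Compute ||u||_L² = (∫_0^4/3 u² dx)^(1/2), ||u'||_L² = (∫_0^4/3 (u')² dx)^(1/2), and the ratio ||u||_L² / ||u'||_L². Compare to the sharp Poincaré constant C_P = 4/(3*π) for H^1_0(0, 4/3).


||u||_L² / ||u'||_L² = 2*sqrt(14)/21 < C_P = 4/(3*π).

u(x) = 3·x·(4/3 − x)^2, so u'(x) = (x - 4/3)*(9*x - 4).
u(x) = 3·x·(4/3 − x)^2 vanishes at x = 0 and x = 4/3, so u ∈ H^1_0(0, 4/3). Differentiate via the product rule and integrate the resulting polynomials term by term.
  ∫_0^4/3 u² dx = ∫_0^4/3 (9*x^6 - 48*x^5 + 96*x^4 - 256*x^3/3 + 256*x^2/9) dx. Term by term:
    ∫_0^4/3 9*x^6 dx = 16384/1701;  ∫_0^4/3 -48*x^5 dx = -32768/729;  ∫_0^4/3 96*x^4 dx = 32768/405;
    ∫_0^4/3 -256*x^3/3 dx = -16384/243;  ∫_0^4/3 256*x^2/9 dx = 16384/729.
  Sum: 16384/1701 − 32768/729 + 32768/405 − 16384/243 + 16384/729 = 16384/25515.
  ∫_0^4/3 (u')² dx = ∫_0^4/3 (81*x^4 - 288*x^3 + 352*x^2 - 512*x/3 + 256/9) dx. Term by term:
    ∫_0^4/3 81*x^4 dx = 1024/15;  ∫_0^4/3 -288*x^3 dx = -2048/9;  ∫_0^4/3 352*x^2 dx = 22528/81;
    ∫_0^4/3 -512*x/3 dx = -4096/27;  ∫_0^4/3 256/9 dx = 1024/27.
  Sum: 1024/15 − 2048/9 + 22528/81 − 4096/27 + 1024/27 = 2048/405.
∫_0^4/3 u² dx = 16384/25515, so ||u||_L² = 128*sqrt(35)/945.
∫_0^4/3 (u')² dx = 2048/405, so ||u'||_L² = 32*sqrt(10)/45.
Ratio ||u||_L² / ||u'||_L² = 2*sqrt(14)/21.
Sharp Poincaré constant on H^1_0(0, 4/3) is C_P = L/π = 4/(3*π), achieved by sin(3*π/4·x).
A polynomial bump cannot attain the sharp Poincaré constant (only the first sine eigenfunction does), so the ratio is strictly less than C_P, consistent with ||u||_L² ≤ C_P ||u'||_L².


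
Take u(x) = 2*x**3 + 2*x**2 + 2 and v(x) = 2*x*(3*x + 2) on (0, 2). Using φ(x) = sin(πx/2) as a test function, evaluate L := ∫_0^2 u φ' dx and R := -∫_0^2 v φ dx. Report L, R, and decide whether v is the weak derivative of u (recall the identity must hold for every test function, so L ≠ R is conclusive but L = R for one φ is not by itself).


LHS = -64/π + 192/π^3, RHS = -64/π + 192/π^3. Yes, v = u' weakly.

u(x) = 2*x**3 + 2*x**2 + 2, classical derivative u'(x) = 6*x**2 + 4*x.
φ(x) = sin(πx/2), so φ'(x) = π*cos(π*x/2)/2.
Note φ(0) = φ(2) = 0, so the boundary term u·φ vanishes.
LHS = ∫_0^2 u(x) φ'(x) dx = ∫_0^2 (π*x^3*cos(π*x/2) + π*x^2*cos(π*x/2) + π*cos(π*x/2)) dx. Term by term:
  ∫_0^2 π*cos(π*x/2) dx = 0;  ∫_0^2 π*x^2*cos(π*x/2) dx = -16/π;  ∫_0^2 π*x^3*cos(π*x/2) dx = -48/π + 192/π^3.
Sum: 0 − 16/π + -48/π + 192/π^3 = -64/π + 192/π^3.
So LHS = -64/π + 192/π^3.
∫_0^2 v(x) φ(x) dx = ∫_0^2 (6*x^2*sin(π*x/2) + 4*x*sin(π*x/2)) dx. Term by term:
  ∫_0^2 4*x*sin(π*x/2) dx = 16/π;  ∫_0^2 6*x^2*sin(π*x/2) dx = -192/π^3 + 48/π.
Sum: 16/π + -192/π^3 + 48/π = -192/π^3 + 64/π.
So RHS = -∫_0^2 v(x) φ(x) dx = -64/π + 192/π^3.
LHS = RHS, so the identity holds for this test φ.
Moreover u is smooth here and v(x) = u'(x) = 6*x**2 + 4*x pointwise, so the identity holds for every test function. Hence v is the weak derivative of u.


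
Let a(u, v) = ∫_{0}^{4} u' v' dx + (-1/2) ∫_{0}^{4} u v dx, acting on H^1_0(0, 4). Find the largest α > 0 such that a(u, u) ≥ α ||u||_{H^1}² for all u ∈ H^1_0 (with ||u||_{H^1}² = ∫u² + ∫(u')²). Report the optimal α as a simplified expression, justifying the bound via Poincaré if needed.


α = (-8 + π^2)/(π^2 + 16)

Coercivity of a(·,·) on H^1_0(0, 4) means a(u, u) ≥ α ||u||_{H^1}² for every u ∈ H^1_0.
The interval has length L = 4, and Poincaré/coercivity depend only on L. Here a(u, u) = ∫(u')² + (-1/2)·∫u².
Here c = -1/2 < 0 with |c| < (π/L)² = π^2/16, so coercivity still holds. The condition a(u,u) ≥ α||u||_{H^1}² reads (1−α)∫(u')² ≥ (α−c)∫u². Any admissible α is ≤ 1 (rapidly oscillating u have ∫u²/∫(u')² → 0), and α = 1 would force 0 ≥ (1−c)∫u², impossible since c < 1; so 1−α > 0. By the sharp Poincaré inequality on H^1_0 of an interval of length L, ∫(u')² ≥ (π/L)²∫u² with equality for the first sine mode sin(π(x−x₀)/L) (x₀ the left endpoint), so the inequality holds for all u iff (1−α)(π/L)² ≥ α − c, i.e. α ≤ ((π/L)² + c)/((π/L)² + 1) = (1 + c(L/π)²)/(1 + (L/π)²). (Direct route, valid since c ≤ 0: Poincaré gives c∫u² ≥ c(L/π)²∫(u')², so a(u,u) ≥ (1 + c(L/π)²)∫(u')², while ||u||_{H^1}² ≤ (1 + (L/π)²)∫(u')²; dividing yields the same α.) With (π/L)² = π^2/16 and c = -1/2, the largest admissible constant is α = ((π/L)² + c)/((π/L)² + 1).
Simplifying, α = (-8 + π^2)/(π^2 + 16).


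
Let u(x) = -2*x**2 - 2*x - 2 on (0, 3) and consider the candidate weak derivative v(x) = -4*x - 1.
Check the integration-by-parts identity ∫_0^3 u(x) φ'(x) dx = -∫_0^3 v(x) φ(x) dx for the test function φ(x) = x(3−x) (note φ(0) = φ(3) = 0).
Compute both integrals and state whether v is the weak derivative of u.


LHS = 36, RHS = 63/2. No, v is not the weak derivative of u.

u(x) = -2*x**2 - 2*x - 2, classical derivative u'(x) = -4*x - 2.
φ(x) = x(3−x), so φ'(x) = 3 - 2*x.
Note φ(0) = φ(3) = 0, so the boundary term u·φ vanishes.
LHS = ∫_0^3 u(x) φ'(x) dx = ∫_0^3 (4*x^3 - 2*x^2 - 2*x - 6) dx. Term by term:
  ∫_0^3 4*x^3 dx = 81;  ∫_0^3 -2*x^2 dx = -18;  ∫_0^3 -2*x dx = -9;
  ∫_0^3 -6 dx = -18.
Sum: 81 − 18 − 9 − 18 = 36.
So LHS = 36.
∫_0^3 v(x) φ(x) dx = ∫_0^3 (4*x^3 - 11*x^2 - 3*x) dx. Term by term:
  ∫_0^3 4*x^3 dx = 81;  ∫_0^3 -11*x^2 dx = -99;  ∫_0^3 -3*x dx = -27/2.
Sum: 81 − 99 − 27/2 = -63/2.
So RHS = -∫_0^3 v(x) φ(x) dx = 63/2.
LHS − RHS = 9/2 ≠ 0, so the identity fails.
(For a valid weak derivative the identity must hold for EVERY test function, in particular this one. The failure shows v is NOT the weak derivative of u.)
Correct weak derivative would be u'(x) = -4*x - 2.


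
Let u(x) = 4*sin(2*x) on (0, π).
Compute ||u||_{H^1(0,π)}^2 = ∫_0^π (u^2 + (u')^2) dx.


||u||_{H^1(0,π)}^2 = 40*π

u'(x) = 8*cos(2*x).
Expand u² and (u')² and integrate term by term on (0, π), using: for integers n ≥ 1, ∫_0^π sin²(nx) dx = ∫_0^π cos²(nx) dx = π/2; for n ≠ n', ∫_0^π sin(nx)sin(n'x) dx = ∫_0^π cos(nx)cos(n'x) dx = 0; and by product-to-sum, ∫_0^π sin(nx)cos(n'x) dx = ½∫_0^π [sin((n+n')x) + sin((n−n')x)] dx, which is 0 when n+n' is even and 2n/(n²−n'²) when n+n' is odd (it need not vanish on (0, π)).
  u² squared terms: (4)²·∫sin(2x)² dx = 16·π/2 = 8*π.
  So ∫_0^π u² dx = 8*π.
  (u')² squared terms: (8)²·∫cos(2x)² dx = 64·π/2 = 32*π.
  So ∫_0^π (u')² dx = 32*π.
||u||_{H^1}^2 = (8*π) + (32*π) = 40*π.


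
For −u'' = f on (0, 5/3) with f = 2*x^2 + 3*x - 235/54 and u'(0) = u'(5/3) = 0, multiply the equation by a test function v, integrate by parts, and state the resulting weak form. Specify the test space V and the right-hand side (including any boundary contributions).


V = H^1(0, 5/3) (no boundary constraint on v; u is determined up to an additive constant); weak form: ∫_0^5/3 u'v' dx = ∫_0^5/3 (2*x^2 + 3*x - 235/54) v dx for all v ∈ V.

Multiply both sides by a test function v and integrate from 0 to 5/3:
  ∫_0^5/3 −u''(x) v(x) dx = ∫_0^5/3 f(x) v(x) dx.
Integrate the LHS by parts once:
  ∫_0^5/3 −u'' v dx = −[u'(x) v(x)]_0^5/3 + ∫_0^5/3 u'(x) v'(x) dx.
Thus ∫_0^5/3 u'(x) v'(x) dx = ∫_0^5/3 f(x) v(x) dx + [u'(x) v(x)]_0^5/3.
Choose V so that boundary terms are either known or forced to vanish.
u has homogeneous Neumann: u'(0) = u'(5/3) = 0. So [u' v]_0^5/3 = 0·v(5/3) − 0·v(0) = 0 for any v; take V = H^1(0, 5/3).
Weak formulation: find u (satisfying any essential BC) such that ∫_0^5/3 u'(x) v'(x) dx = ∫_0^5/3 f v dx for all v ∈ V (homogeneous Neumann, so boundary terms vanish).
Substituting f(x) = 2*x^2 + 3*x - 235/54, the right-hand side is ∫_0^5/3 (2*x^2 + 3*x - 235/54) v dx.
Compatibility check (pure Neumann): taking v ≡ 1 ∈ V gives 0 = ∫_0^5/3 f dx + (0) − (0), i.e. ∫_0^5/3 f dx must equal u'(0) − u'(5/3) = 0. Indeed ∫_0^5/3 (2*x^2 + 3*x - 235/54) dx = 0, so the data are compatible. The solution is then unique only up to an additive constant (fix it e.g. by requiring ∫_0^5/3 u dx = 0).


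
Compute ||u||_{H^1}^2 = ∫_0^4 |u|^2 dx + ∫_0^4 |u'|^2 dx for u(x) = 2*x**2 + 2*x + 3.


||u||_{H^1}^2 = 34348/15

The H^1 norm (squared) on an interval (0, L) is
  ||u||_{H^1}^2 = ∫_0^L u(x)^2 dx + ∫_0^L u'(x)^2 dx.
Compute u'(x) = 4*x + 2.
Then u(x)^2 = 4*x**4 + 8*x**3 + 16*x**2 + 12*x + 9 and u'(x)^2 = 16*x**2 + 16*x + 4.
Integrate each monomial from 0 to 4 using ∫_0^4 c·x^n dx = c·4^(n+1)/(n+1):
  ∫_0^4 u(x)^2 dx = ∫_0^4 (4*x^4 + 8*x^3 + 16*x^2 + 12*x + 9) dx. Term by term:
    ∫_0^4 4*x^4 dx = 4096/5;  ∫_0^4 8*x^3 dx = 512;  ∫_0^4 16*x^2 dx = 1024/3;
    ∫_0^4 12*x dx = 96;  ∫_0^4 9 dx = 36.
  Sum: 4096/5 + 512 + 1024/3 + 96 + 36 = 27068/15.
  ∫_0^4 u'(x)^2 dx = ∫_0^4 (16*x^2 + 16*x + 4) dx. Term by term:
    ∫_0^4 16*x^2 dx = 1024/3;  ∫_0^4 16*x dx = 128;  ∫_0^4 4 dx = 16.
  Sum: 1024/3 + 128 + 16 = 1456/3.
Adding: ||u||_{H^1}^2 = 27068/15 + 1456/3 = 34348/15.


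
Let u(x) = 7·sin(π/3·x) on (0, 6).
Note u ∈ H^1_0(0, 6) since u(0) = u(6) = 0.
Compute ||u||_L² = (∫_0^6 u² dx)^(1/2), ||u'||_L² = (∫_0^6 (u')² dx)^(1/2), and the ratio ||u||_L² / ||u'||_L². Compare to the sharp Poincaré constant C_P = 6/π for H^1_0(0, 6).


||u||_L² / ||u'||_L² = 3/π < C_P = 6/π.

u(x) = 7·sin(π/3·x), so u'(x) = 7*π*cos(π*x/3)/3.
Writing u(x) = A·sin(kπx/L) with A = 7 and k = 2, use ∫_0^L sin²(kπx/L) dx = L/2 and ∫_0^L cos²(kπx/L) dx = L/2.
u² = 49·sin²(π/3·x) and (u')² = 49*π^2/9·cos²(π/3·x), and each of sin², cos² integrates to L/2 = 3 over (0, 6).
∫_0^6 u² dx = 147, so ||u||_L² = 7*sqrt(3).
∫_0^6 (u')² dx = 49*π^2/3, so ||u'||_L² = 7*sqrt(3)*π/3.
Ratio ||u||_L² / ||u'||_L² = 3/π.
Sharp Poincaré constant on H^1_0(0, 6) is C_P = L/π = 6/π, achieved by sin(π/6·x).
This is the k = 2 harmonic; the ratio L/(kπ) is strictly less than C_P = L/π, consistent with the sharp inequality ||u||_L² ≤ C_P ||u'||_L².


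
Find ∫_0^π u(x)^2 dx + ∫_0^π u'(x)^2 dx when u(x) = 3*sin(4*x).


||u||_{H^1(0,π)}^2 = 153*π/2

u'(x) = 12*cos(4*x).
Expand u² and (u')² and integrate term by term on (0, π), using: for integers n ≥ 1, ∫_0^π sin²(nx) dx = ∫_0^π cos²(nx) dx = π/2; for n ≠ n', ∫_0^π sin(nx)sin(n'x) dx = ∫_0^π cos(nx)cos(n'x) dx = 0; and by product-to-sum, ∫_0^π sin(nx)cos(n'x) dx = ½∫_0^π [sin((n+n')x) + sin((n−n')x)] dx, which is 0 when n+n' is even and 2n/(n²−n'²) when n+n' is odd (it need not vanish on (0, π)).
  u² squared terms: (3)²·∫sin(4x)² dx = 9·π/2 = 9*π/2.
  So ∫_0^π u² dx = 9*π/2.
  (u')² squared terms: (12)²·∫cos(4x)² dx = 144·π/2 = 72*π.
  So ∫_0^π (u')² dx = 72*π.
||u||_{H^1}^2 = (9*π/2) + (72*π) = 153*π/2.


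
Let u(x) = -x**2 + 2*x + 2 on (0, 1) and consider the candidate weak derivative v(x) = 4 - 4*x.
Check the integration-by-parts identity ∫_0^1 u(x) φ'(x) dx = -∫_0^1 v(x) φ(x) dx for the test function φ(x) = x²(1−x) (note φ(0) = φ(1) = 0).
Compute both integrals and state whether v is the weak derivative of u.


LHS = -1/15, RHS = -2/15. No, v is not the weak derivative of u.

u(x) = -x**2 + 2*x + 2, classical derivative u'(x) = 2 - 2*x.
φ(x) = x²(1−x), so φ'(x) = x*(2 - 3*x).
Note φ(0) = φ(1) = 0, so the boundary term u·φ vanishes.
LHS = ∫_0^1 u(x) φ'(x) dx = ∫_0^1 (3*x^4 - 8*x^3 - 2*x^2 + 4*x) dx. Term by term:
  ∫_0^1 3*x^4 dx = 3/5;  ∫_0^1 -8*x^3 dx = -2;  ∫_0^1 -2*x^2 dx = -2/3;
  ∫_0^1 4*x dx = 2.
Sum: 3/5 − 2 − 2/3 + 2 = -1/15.
So LHS = -1/15.
∫_0^1 v(x) φ(x) dx = ∫_0^1 (4*x^4 - 8*x^3 + 4*x^2) dx. Term by term:
  ∫_0^1 4*x^4 dx = 4/5;  ∫_0^1 -8*x^3 dx = -2;  ∫_0^1 4*x^2 dx = 4/3.
Sum: 4/5 − 2 + 4/3 = 2/15.
So RHS = -∫_0^1 v(x) φ(x) dx = -2/15.
LHS − RHS = 1/15 ≠ 0, so the identity fails.
(For a valid weak derivative the identity must hold for EVERY test function, in particular this one. The failure shows v is NOT the weak derivative of u.)
Correct weak derivative would be u'(x) = 2 - 2*x.


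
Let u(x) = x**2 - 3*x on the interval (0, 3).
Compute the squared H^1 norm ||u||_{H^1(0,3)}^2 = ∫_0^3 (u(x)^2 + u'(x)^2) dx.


||u||_{H^1}^2 = 171/10

The H^1 norm (squared) on an interval (0, L) is
  ||u||_{H^1}^2 = ∫_0^L u(x)^2 dx + ∫_0^L u'(x)^2 dx.
Compute u'(x) = 2*x - 3.
Then u(x)^2 = x**4 - 6*x**3 + 9*x**2 and u'(x)^2 = 4*x**2 - 12*x + 9.
Integrate each monomial from 0 to 3 using ∫_0^3 c·x^n dx = c·3^(n+1)/(n+1):
  ∫_0^3 u(x)^2 dx = ∫_0^3 (x^4 - 6*x^3 + 9*x^2) dx. Term by term:
    ∫_0^3 x^4 dx = 243/5;  ∫_0^3 -6*x^3 dx = -243/2;  ∫_0^3 9*x^2 dx = 81.
  Sum: 243/5 − 243/2 + 81 = 81/10.
  ∫_0^3 u'(x)^2 dx = ∫_0^3 (4*x^2 - 12*x + 9) dx. Term by term:
    ∫_0^3 4*x^2 dx = 36;  ∫_0^3 -12*x dx = -54;  ∫_0^3 9 dx = 27.
  Sum: 36 − 54 + 27 = 9.
Adding: ||u||_{H^1}^2 = 81/10 + 9 = 171/10.


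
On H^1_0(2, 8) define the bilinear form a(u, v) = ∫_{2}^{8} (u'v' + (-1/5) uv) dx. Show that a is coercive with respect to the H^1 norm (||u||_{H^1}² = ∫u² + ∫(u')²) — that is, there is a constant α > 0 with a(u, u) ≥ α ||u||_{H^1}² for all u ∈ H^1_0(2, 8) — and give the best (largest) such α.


α = (-36/5 + π^2)/(π^2 + 36)

Coercivity of a(·,·) on H^1_0(2, 8) means a(u, u) ≥ α ||u||_{H^1}² for every u ∈ H^1_0.
The interval has length L = 6, and Poincaré/coercivity depend only on L. Here a(u, u) = ∫(u')² + (-1/5)·∫u².
Here c = -1/5 < 0 with |c| < (π/L)² = π^2/36, so coercivity still holds. The condition a(u,u) ≥ α||u||_{H^1}² reads (1−α)∫(u')² ≥ (α−c)∫u². Any admissible α is ≤ 1 (rapidly oscillating u have ∫u²/∫(u')² → 0), and α = 1 would force 0 ≥ (1−c)∫u², impossible since c < 1; so 1−α > 0. By the sharp Poincaré inequality on H^1_0 of an interval of length L, ∫(u')² ≥ (π/L)²∫u² with equality for the first sine mode sin(π(x−x₀)/L) (x₀ the left endpoint), so the inequality holds for all u iff (1−α)(π/L)² ≥ α − c, i.e. α ≤ ((π/L)² + c)/((π/L)² + 1) = (1 + c(L/π)²)/(1 + (L/π)²). (Direct route, valid since c ≤ 0: Poincaré gives c∫u² ≥ c(L/π)²∫(u')², so a(u,u) ≥ (1 + c(L/π)²)∫(u')², while ||u||_{H^1}² ≤ (1 + (L/π)²)∫(u')²; dividing yields the same α.) With (π/L)² = π^2/36 and c = -1/5, the largest admissible constant is α = ((π/L)² + c)/((π/L)² + 1).
Simplifying, α = (-36/5 + π^2)/(π^2 + 36).


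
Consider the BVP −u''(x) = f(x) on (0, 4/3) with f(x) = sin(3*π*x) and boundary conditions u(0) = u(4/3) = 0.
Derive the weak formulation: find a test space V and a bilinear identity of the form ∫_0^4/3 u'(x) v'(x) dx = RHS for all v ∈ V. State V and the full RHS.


V = H^1_0(0, 4/3) (so v(0) = v(4/3) = 0); weak form: ∫_0^4/3 u'v' dx = ∫_0^4/3 (sin(3*π*x)) v dx for all v ∈ V.

Multiply both sides by a test function v and integrate from 0 to 4/3:
  ∫_0^4/3 −u''(x) v(x) dx = ∫_0^4/3 f(x) v(x) dx.
Integrate the LHS by parts once:
  ∫_0^4/3 −u'' v dx = −[u'(x) v(x)]_0^4/3 + ∫_0^4/3 u'(x) v'(x) dx.
Thus ∫_0^4/3 u'(x) v'(x) dx = ∫_0^4/3 f(x) v(x) dx + [u'(x) v(x)]_0^4/3.
Choose V so that boundary terms are either known or forced to vanish.
u is Dirichlet: u(0) = u(4/3) = 0. Let V = H^1_0(0, 4/3); then v(0) = v(4/3) = 0, and [u' v]_0^4/3 = 0.
Weak formulation: find u (satisfying any essential BC) such that ∫_0^4/3 u'(x) v'(x) dx = ∫_0^4/3 f v dx for all v ∈ V.
Substituting f(x) = sin(3*π*x), the right-hand side is ∫_0^4/3 (sin(3*π*x)) v dx.


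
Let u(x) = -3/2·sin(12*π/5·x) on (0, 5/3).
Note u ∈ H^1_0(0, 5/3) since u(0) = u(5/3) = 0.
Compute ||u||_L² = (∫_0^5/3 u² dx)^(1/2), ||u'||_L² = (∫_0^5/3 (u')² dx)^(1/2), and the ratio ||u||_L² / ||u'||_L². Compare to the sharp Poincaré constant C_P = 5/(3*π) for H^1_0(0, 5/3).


||u||_L² / ||u'||_L² = 5/(12*π) < C_P = 5/(3*π).

u(x) = -3/2·sin(12*π/5·x), so u'(x) = -18*π*cos(12*π*x/5)/5.
Writing u(x) = A·sin(kπx/L) with A = -3/2 and k = 4, use ∫_0^L sin²(kπx/L) dx = L/2 and ∫_0^L cos²(kπx/L) dx = L/2.
u² = 9/4·sin²(12*π/5·x) and (u')² = 324*π^2/25·cos²(12*π/5·x), and each of sin², cos² integrates to L/2 = 5/6 over (0, 5/3).
∫_0^5/3 u² dx = 15/8, so ||u||_L² = sqrt(30)/4.
∫_0^5/3 (u')² dx = 54*π^2/5, so ||u'||_L² = 3*sqrt(30)*π/5.
Ratio ||u||_L² / ||u'||_L² = 5/(12*π).
Sharp Poincaré constant on H^1_0(0, 5/3) is C_P = L/π = 5/(3*π), achieved by sin(3*π/5·x).
This is the k = 4 harmonic; the ratio L/(kπ) is strictly less than C_P = L/π, consistent with the sharp inequality ||u||_L² ≤ C_P ||u'||_L².
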